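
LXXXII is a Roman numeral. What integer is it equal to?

LXXXII: L=50, X=10, X=10, X=10, I=1, I=1
50 + 10 + 10 + 10 + 1 + 1 = 82

82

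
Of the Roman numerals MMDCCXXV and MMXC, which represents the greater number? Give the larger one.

MMDCCXXV = 2725
MMXC = 2090
2725 is larger

MMDCCXXV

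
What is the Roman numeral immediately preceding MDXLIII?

MDXLIII = 1543, so the previous integer is 1543 - 1 = 1542

MDXLII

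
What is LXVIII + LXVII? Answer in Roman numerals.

LXVIII = 68
LXVII = 67
68 + 67 = 135

CXXXV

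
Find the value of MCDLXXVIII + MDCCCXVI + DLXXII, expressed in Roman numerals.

MCDLXXVIII = 1478, MDCCCXVI = 1816, DLXXII = 572
1478 + 1816 = 3294
3294 + 572 = 3866

MMMDCCCLXVI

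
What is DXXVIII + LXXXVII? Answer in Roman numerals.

DXXVIII = 528
LXXXVII = 87
528 + 87 = 615

DCXV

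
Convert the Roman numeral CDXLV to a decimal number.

CDXLV: CD=400, XL=40, V=5
400 + 40 + 5 = 445

445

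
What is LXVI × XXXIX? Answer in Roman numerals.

LXVI = 66
XXXIX = 39
66 × 39 = 2574

MMDLXXIV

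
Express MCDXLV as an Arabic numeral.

MCDXLV: M=1000, CD=400, XL=40, V=5
1000 + 400 + 40 + 5 = 1445

1445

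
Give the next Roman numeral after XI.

XI = 11; next is 12

XII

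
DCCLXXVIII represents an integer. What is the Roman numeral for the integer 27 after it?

DCCLXXVIII = 778
778 + 27 = 805

DCCCV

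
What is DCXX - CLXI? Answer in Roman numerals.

DCXX = 620
CLXI = 161
620 - 161 = 459

CDLIX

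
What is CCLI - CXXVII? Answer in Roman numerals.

CCLI = 251
CXXVII = 127
251 - 127 = 124

CXXIV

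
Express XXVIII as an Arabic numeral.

XXVIII: X=10, X=10, V=5, I=1, I=1, I=1
10 + 10 + 5 + 1 + 1 + 1 = 28

28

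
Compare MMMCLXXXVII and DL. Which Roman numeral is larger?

MMMCLXXXVII = 3187
DL = 550
3187 is larger

MMMCLXXXVII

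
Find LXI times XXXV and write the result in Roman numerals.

LXI = 61
XXXV = 35
61 × 35 = 2135

MMCXXXV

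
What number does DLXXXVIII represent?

DLXXXVIII: D=500, L=50, X=10, X=10, X=10, V=5, I=1, I=1, I=1
500 + 50 + 10 + 10 + 10 + 5 + 1 + 1 + 1 = 588

588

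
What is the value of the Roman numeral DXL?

DXL: D=500, XL=40
500 + 40 = 540

540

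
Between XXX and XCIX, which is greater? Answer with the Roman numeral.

XXX = 30
XCIX = 99
99 is larger

XCIX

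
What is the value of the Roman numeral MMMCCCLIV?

MMMCCCLIV: M=1000, M=1000, M=1000, C=100, C=100, C=100, L=50, IV=4
1000 + 1000 + 1000 + 100 + 100 + 100 + 50 + 4 = 3354

3354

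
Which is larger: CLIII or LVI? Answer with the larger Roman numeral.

CLIII = 153
LVI = 56
153 is larger

CLIII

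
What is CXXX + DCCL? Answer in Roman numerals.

CXXX = 130
DCCL = 750
130 + 750 = 880

DCCCLXXX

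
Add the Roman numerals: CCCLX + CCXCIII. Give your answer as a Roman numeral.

CCCLX = 360
CCXCIII = 293
360 + 293 = 653

DCLIII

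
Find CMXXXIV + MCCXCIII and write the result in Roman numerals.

CMXXXIV = 934
MCCXCIII = 1293
934 + 1293 = 2227

MMCCXXVII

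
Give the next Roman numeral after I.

I = 1; next is 2

II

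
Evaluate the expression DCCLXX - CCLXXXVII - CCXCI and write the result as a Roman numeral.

DCCLXX = 770, CCLXXXVII = 287, CCXCI = 291
770 - 287 = 483
483 - 291 = 192

CXCII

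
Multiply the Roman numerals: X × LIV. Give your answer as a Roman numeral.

X = 10
LIV = 54
10 × 54 = 540

DXL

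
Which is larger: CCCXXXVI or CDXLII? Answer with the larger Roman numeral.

CCCXXXVI = 336
CDXLII = 442
442 is larger

CDXLII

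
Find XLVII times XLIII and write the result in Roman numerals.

XLVII = 47
XLIII = 43
47 × 43 = 2021

MMXXI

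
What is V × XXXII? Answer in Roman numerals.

V = 5
XXXII = 32
5 × 32 = 160

CLX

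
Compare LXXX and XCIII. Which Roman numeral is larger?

LXXX = 80
XCIII = 93
93 is larger

XCIII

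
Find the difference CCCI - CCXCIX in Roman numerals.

CCCI = 301
CCXCIX = 299
301 - 299 = 2

II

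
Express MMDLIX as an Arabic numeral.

MMDLIX: M=1000, M=1000, D=500, L=50, IX=9
1000 + 1000 + 500 + 50 + 9 = 2559

2559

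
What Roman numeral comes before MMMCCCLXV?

MMMCCCLXV = 3365, so the previous integer is 3365 - 1 = 3364

MMMCCCLXIV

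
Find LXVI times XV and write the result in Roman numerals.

LXVI = 66
XV = 15
66 × 15 = 990

CMXC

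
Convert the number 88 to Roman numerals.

Convert 88 to Roman numerals:
  88 contains 1×50 (L)
  38 contains 3×10 (XXX)
  8 contains 1×5 (V)
  3 contains 3×1 (III)

LXXXVIII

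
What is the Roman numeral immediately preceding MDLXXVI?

MDLXXVI = 1576; previous is 1575

MDLXXV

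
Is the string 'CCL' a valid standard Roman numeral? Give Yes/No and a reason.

'CCL': Check the rules: uses only the symbols I, V, X, L, C, D, M; no symbol is repeated more than three times in a row; V, L and D each appear at most once; no smaller symbol precedes a larger one (values never increase from left to right). Value: C (100) + C (100) + L (50) = 250. So it is a valid standard Roman numeral.

Yes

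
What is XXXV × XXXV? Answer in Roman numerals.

XXXV = 35
XXXV = 35
35 × 35 = 1225

MCCXXV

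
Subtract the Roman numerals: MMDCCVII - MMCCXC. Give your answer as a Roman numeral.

MMDCCVII = 2707
MMCCXC = 2290
2707 - 2290 = 417

CDXVII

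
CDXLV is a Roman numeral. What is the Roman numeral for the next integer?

CDXLV = 445, so the next integer is 445 + 1 = 446

CDXLVI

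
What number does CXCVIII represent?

CXCVIII: C=100, XC=90, V=5, I=1, I=1, I=1
100 + 90 + 5 + 1 + 1 + 1 = 198

198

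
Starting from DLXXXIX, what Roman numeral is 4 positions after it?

DLXXXIX = 589
589 + 4 = 593

DXCIII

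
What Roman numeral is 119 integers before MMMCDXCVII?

MMMCDXCVII = 3497
3497 - 119 = 3378

MMMCCCLXXVIII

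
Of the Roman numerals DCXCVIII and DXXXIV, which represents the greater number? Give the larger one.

DCXCVIII = 698
DXXXIV = 534
698 is larger

DCXCVIII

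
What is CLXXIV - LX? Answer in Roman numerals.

CLXXIV = 174
LX = 60
174 - 60 = 114

CXIV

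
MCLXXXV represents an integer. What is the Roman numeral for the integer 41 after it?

MCLXXXV = 1185
1185 + 41 = 1226

MCCXXVI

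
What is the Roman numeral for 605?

Convert 605 to Roman numerals:
  605 contains 1×500 (D)
  105 contains 1×100 (C)
  5 contains 1×5 (V)

DCV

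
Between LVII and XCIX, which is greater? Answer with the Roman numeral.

LVII = 57
XCIX = 99
99 is larger

XCIX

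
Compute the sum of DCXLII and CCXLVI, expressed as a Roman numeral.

DCXLII = 642
CCXLVI = 246
642 + 246 = 888

DCCCLXXXVIII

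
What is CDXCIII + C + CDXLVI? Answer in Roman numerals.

CDXCIII = 493, C = 100, CDXLVI = 446
493 + 100 = 593
593 + 446 = 1039

MXXXIX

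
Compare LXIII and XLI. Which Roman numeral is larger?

LXIII = 63
XLI = 41
63 is larger

LXIII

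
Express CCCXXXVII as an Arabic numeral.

CCCXXXVII: C=100, C=100, C=100, X=10, X=10, X=10, V=5, I=1, I=1
100 + 100 + 100 + 10 + 10 + 10 + 5 + 1 + 1 = 337

337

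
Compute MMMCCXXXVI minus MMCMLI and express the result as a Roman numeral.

MMMCCXXXVI = 3236
MMCMLI = 2951
3236 - 2951 = 285

CCLXXXV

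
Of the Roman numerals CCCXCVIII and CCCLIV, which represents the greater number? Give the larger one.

CCCXCVIII = 398
CCCLIV = 354
398 is larger

CCCXCVIII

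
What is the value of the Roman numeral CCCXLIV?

CCCXLIV: C=100, C=100, C=100, XL=40, IV=4
100 + 100 + 100 + 40 + 4 = 344

344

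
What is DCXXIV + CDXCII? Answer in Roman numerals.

DCXXIV = 624
CDXCII = 492
624 + 492 = 1116

MCXVI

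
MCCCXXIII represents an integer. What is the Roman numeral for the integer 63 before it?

MCCCXXIII = 1323
1323 - 63 = 1260

MCCLX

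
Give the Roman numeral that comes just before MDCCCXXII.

MDCCCXXII = 1822; previous is 1821

MDCCCXXI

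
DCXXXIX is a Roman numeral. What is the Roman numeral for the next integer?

DCXXXIX = 639, so the next integer is 639 + 1 = 640

DCXL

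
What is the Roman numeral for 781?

Convert 781 to Roman numerals:
  781 contains 1×500 (D)
  281 contains 2×100 (CC)
  81 contains 1×50 (L)
  31 contains 3×10 (XXX)
  1 contains 1×1 (I)

DCCLXXXI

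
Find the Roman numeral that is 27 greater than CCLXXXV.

CCLXXXV = 285
285 + 27 = 312

CCCXII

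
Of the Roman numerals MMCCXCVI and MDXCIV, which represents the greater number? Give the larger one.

MMCCXCVI = 2296
MDXCIV = 1594
2296 is larger

MMCCXCVI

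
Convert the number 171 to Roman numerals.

Convert 171 to Roman numerals:
  171 contains 1×100 (C)
  71 contains 1×50 (L)
  21 contains 2×10 (XX)
  1 contains 1×1 (I)

CLXXI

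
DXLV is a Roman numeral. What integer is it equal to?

DXLV: D=500, XL=40, V=5
500 + 40 + 5 = 545

545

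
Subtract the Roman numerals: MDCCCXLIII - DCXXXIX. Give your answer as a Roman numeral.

MDCCCXLIII = 1843
DCXXXIX = 639
1843 - 639 = 1204

MCCIV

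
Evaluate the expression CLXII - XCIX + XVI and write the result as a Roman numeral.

CLXII = 162, XCIX = 99, XVI = 16
162 - 99 = 63
63 + 16 = 79

LXXIX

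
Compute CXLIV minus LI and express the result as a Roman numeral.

CXLIV = 144
LI = 51
144 - 51 = 93

XCIII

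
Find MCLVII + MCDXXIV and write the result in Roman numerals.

MCLVII = 1157
MCDXXIV = 1424
1157 + 1424 = 2581

MMDLXXXI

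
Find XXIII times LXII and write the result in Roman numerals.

XXIII = 23
LXII = 62
23 × 62 = 1426

MCDXXVI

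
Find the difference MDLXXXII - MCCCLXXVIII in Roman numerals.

MDLXXXII = 1582
MCCCLXXVIII = 1378
1582 - 1378 = 204

CCIV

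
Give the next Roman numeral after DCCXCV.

DCCXCV = 795; next is 796

DCCXCVI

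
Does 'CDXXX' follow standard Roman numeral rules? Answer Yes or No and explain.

'CDXXX': Check the rules: uses only the symbols I, V, X, L, C, D, M; no symbol is repeated more than three times in a row; V, L and D each appear at most once; the only place a smaller symbol precedes a larger one is the allowed subtractive pair CD, the symbol right after such a pair (if any) is smaller than the pair's first symbol, and otherwise the values never increase from left to right. Value: CD (400) + X (10) + X (10) + X (10) = 430. So it is a valid standard Roman numeral.

Yes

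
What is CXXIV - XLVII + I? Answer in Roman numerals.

CXXIV = 124, XLVII = 47, I = 1
124 - 47 = 77
77 + 1 = 78

LXXVIII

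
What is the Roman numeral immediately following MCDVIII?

MCDVIII = 1408, so the next integer is 1408 + 1 = 1409

MCDIX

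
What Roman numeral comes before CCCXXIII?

CCCXXIII = 323; previous is 322

CCCXXII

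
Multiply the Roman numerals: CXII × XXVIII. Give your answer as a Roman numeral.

CXII = 112
XXVIII = 28
112 × 28 = 3136

MMMCXXXVI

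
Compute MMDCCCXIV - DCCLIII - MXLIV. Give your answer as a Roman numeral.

MMDCCCXIV = 2814, DCCLIII = 753, MXLIV = 1044
2814 - 753 = 2061
2061 - 1044 = 1017

MXVII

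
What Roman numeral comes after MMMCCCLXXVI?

MMMCCCLXXVI = 3376; next is 3377

MMMCCCLXXVII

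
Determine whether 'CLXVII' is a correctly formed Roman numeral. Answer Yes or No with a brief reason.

'CLXVII': Check the rules: uses only the symbols I, V, X, L, C, D, M; no symbol is repeated more than three times in a row; V, L and D each appear at most once; no smaller symbol precedes a larger one (values never increase from left to right). Value: C (100) + L (50) + X (10) + V (5) + I (1) + I (1) = 167. So it is a valid standard Roman numeral.

Yes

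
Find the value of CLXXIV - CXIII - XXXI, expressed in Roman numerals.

CLXXIV = 174, CXIII = 113, XXXI = 31
174 - 113 = 61
61 - 31 = 30

XXX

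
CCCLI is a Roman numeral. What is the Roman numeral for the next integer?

CCCLI = 351; next is 352

CCCLII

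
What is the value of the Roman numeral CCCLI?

CCCLI: C=100, C=100, C=100, L=50, I=1
100 + 100 + 100 + 50 + 1 = 351

351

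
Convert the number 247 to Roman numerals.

Convert 247 to Roman numerals:
  247 contains 2×100 (CC)
  47 contains 1×40 (XL)
  7 contains 1×5 (V)
  2 contains 2×1 (II)

CCXLVII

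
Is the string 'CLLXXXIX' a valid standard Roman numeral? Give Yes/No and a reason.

'CLLXXXIX': L should not appear more than once

No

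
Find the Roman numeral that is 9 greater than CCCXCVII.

CCCXCVII = 397
397 + 9 = 406

CDVI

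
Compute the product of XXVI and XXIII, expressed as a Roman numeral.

XXVI = 26
XXIII = 23
26 × 23 = 598

DXCVIII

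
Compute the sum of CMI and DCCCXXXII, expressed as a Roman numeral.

CMI = 901
DCCCXXXII = 832
901 + 832 = 1733

MDCCXXXIII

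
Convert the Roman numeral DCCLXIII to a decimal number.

DCCLXIII: D=500, C=100, C=100, L=50, X=10, I=1, I=1, I=1
500 + 100 + 100 + 50 + 10 + 1 + 1 + 1 = 763

763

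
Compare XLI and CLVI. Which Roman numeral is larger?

XLI = 41
CLVI = 156
156 is larger

CLVI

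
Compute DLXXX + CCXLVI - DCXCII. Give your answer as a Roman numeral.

DLXXX = 580, CCXLVI = 246, DCXCII = 692
580 + 246 = 826
826 - 692 = 134

CXXXIV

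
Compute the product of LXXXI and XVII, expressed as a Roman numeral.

LXXXI = 81
XVII = 17
81 × 17 = 1377

MCCCLXXVII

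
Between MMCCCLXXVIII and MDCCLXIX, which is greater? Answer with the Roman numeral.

MMCCCLXXVIII = 2378
MDCCLXIX = 1769
2378 is larger

MMCCCLXXVIII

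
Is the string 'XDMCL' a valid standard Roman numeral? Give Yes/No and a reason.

'XDMCL': Invalid subtractive combination: XD

No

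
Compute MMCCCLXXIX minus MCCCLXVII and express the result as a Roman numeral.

MMCCCLXXIX = 2379
MCCCLXVII = 1367
2379 - 1367 = 1012

MXII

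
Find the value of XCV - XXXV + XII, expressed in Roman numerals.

XCV = 95, XXXV = 35, XII = 12
95 - 35 = 60
60 + 12 = 72

LXXII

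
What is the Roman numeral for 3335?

Convert 3335 to Roman numerals:
  3335 contains 3×1000 (MMM)
  335 contains 3×100 (CCC)
  35 contains 3×10 (XXX)
  5 contains 1×5 (V)

MMMCCCXXXV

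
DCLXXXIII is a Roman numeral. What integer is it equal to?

DCLXXXIII: D=500, C=100, L=50, X=10, X=10, X=10, I=1, I=1, I=1
500 + 100 + 50 + 10 + 10 + 10 + 1 + 1 + 1 = 683

683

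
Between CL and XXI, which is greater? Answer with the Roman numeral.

CL = 150
XXI = 21
150 is larger

CL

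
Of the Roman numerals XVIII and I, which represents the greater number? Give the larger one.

XVIII = 18
I = 1
18 is larger

XVIII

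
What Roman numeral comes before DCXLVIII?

DCXLVIII = 648; previous is 647

DCXLVII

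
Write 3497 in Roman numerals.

Convert 3497 to Roman numerals:
  3497 contains 3×1000 (MMM)
  497 contains 1×400 (CD)
  97 contains 1×90 (XC)
  7 contains 1×5 (V)
  2 contains 2×1 (II)

MMMCDXCVII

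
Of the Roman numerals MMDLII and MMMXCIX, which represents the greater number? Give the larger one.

MMDLII = 2552
MMMXCIX = 3099
3099 is larger

MMMXCIX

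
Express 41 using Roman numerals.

Convert 41 to Roman numerals:
  41 contains 1×40 (XL)
  1 contains 1×1 (I)

XLI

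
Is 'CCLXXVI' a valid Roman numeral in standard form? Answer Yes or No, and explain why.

'CCLXXVI': Check the rules: uses only the symbols I, V, X, L, C, D, M; no symbol is repeated more than three times in a row; V, L and D each appear at most once; no smaller symbol precedes a larger one (values never increase from left to right). Value: C (100) + C (100) + L (50) + X (10) + X (10) + V (5) + I (1) = 276. So it is a valid standard Roman numeral.

Yes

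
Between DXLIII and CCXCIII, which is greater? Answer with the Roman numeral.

DXLIII = 543
CCXCIII = 293
543 is larger

DXLIII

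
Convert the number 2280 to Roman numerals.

Convert 2280 to Roman numerals:
  2280 contains 2×1000 (MM)
  280 contains 2×100 (CC)
  80 contains 1×50 (L)
  30 contains 3×10 (XXX)

MMCCLXXX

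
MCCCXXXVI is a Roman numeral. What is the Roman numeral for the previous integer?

MCCCXXXVI = 1336; previous is 1335

MCCCXXXV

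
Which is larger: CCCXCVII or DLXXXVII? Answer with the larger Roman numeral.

CCCXCVII = 397
DLXXXVII = 587
587 is larger

DLXXXVII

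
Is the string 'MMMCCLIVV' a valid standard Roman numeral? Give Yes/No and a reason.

'MMMCCLIVV': V should not appear more than once

No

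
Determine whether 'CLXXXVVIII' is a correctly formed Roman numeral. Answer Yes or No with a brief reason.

'CLXXXVVIII': V should not appear more than once

No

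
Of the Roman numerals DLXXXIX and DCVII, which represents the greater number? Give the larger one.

DLXXXIX = 589
DCVII = 607
607 is larger

DCVII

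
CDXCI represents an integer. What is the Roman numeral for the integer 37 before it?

CDXCI = 491
491 - 37 = 454

CDLIV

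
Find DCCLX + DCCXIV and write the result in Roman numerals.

DCCLX = 760
DCCXIV = 714
760 + 714 = 1474

MCDLXXIV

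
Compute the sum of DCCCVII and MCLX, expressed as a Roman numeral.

DCCCVII = 807
MCLX = 1160
807 + 1160 = 1967

MCMLXVII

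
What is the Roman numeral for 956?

Convert 956 to Roman numerals:
  956 contains 1×900 (CM)
  56 contains 1×50 (L)
  6 contains 1×5 (V)
  1 contains 1×1 (I)

CMLVI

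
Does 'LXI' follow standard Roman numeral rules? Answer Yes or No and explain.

'LXI': Check the rules: uses only the symbols I, V, X, L, C, D, M; no symbol is repeated more than three times in a row; V, L and D each appear at most once; no smaller symbol precedes a larger one (values never increase from left to right). Value: L (50) + X (10) + I (1) = 61. So it is a valid standard Roman numeral.

Yes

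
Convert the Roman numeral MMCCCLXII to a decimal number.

MMCCCLXII: M=1000, M=1000, C=100, C=100, C=100, L=50, X=10, I=1, I=1
1000 + 1000 + 100 + 100 + 100 + 50 + 10 + 1 + 1 = 2362

2362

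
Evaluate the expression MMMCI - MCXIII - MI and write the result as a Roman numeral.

MMMCI = 3101, MCXIII = 1113, MI = 1001
3101 - 1113 = 1988
1988 - 1001 = 987

CMLXXXVII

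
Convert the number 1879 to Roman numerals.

Convert 1879 to Roman numerals:
  1879 contains 1×1000 (M)
  879 contains 1×500 (D)
  379 contains 3×100 (CCC)
  79 contains 1×50 (L)
  29 contains 2×10 (XX)
  9 contains 1×9 (IX)

MDCCCLXXIX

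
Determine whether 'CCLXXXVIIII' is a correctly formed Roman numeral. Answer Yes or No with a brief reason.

'CCLXXXVIIII': More than 3 consecutive I's

No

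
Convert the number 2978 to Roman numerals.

Convert 2978 to Roman numerals:
  2978 contains 2×1000 (MM)
  978 contains 1×900 (CM)
  78 contains 1×50 (L)
  28 contains 2×10 (XX)
  8 contains 1×5 (V)
  3 contains 3×1 (III)

MMCMLXXVIII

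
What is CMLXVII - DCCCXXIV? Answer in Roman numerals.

CMLXVII = 967
DCCCXXIV = 824
967 - 824 = 143

CXLIII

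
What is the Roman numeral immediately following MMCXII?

MMCXII = 2112, so the next integer is 2112 + 1 = 2113

MMCXIII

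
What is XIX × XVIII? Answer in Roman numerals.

XIX = 19
XVIII = 18
19 × 18 = 342

CCCXLII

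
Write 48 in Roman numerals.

Convert 48 to Roman numerals:
  48 contains 1×40 (XL)
  8 contains 1×5 (V)
  3 contains 3×1 (III)

XLVIII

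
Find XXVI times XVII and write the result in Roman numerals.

XXVI = 26
XVII = 17
26 × 17 = 442

CDXLII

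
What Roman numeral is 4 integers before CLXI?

CLXI = 161
161 - 4 = 157

CLVII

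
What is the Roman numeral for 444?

Convert 444 to Roman numerals:
  444 contains 1×400 (CD)
  44 contains 1×40 (XL)
  4 contains 1×4 (IV)

CDXLIV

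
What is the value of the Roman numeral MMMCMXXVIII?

MMMCMXXVIII: M=1000, M=1000, M=1000, CM=900, X=10, X=10, V=5, I=1, I=1, I=1
1000 + 1000 + 1000 + 900 + 10 + 10 + 5 + 1 + 1 + 1 = 3928

3928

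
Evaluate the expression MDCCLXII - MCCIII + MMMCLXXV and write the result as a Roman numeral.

MDCCLXII = 1762, MCCIII = 1203, MMMCLXXV = 3175
1762 - 1203 = 559
559 + 3175 = 3734

MMMDCCXXXIV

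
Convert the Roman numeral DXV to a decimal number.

DXV: D=500, X=10, V=5
500 + 10 + 5 = 515

515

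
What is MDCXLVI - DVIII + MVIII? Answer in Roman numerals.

MDCXLVI = 1646, DVIII = 508, MVIII = 1008
1646 - 508 = 1138
1138 + 1008 = 2146

MMCXLVI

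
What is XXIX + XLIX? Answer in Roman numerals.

XXIX = 29
XLIX = 49
29 + 49 = 78

LXXVIII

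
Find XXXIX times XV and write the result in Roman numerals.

XXXIX = 39
XV = 15
39 × 15 = 585

DLXXXV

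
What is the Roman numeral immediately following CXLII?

CXLII = 142, so the next integer is 142 + 1 = 143

CXLIII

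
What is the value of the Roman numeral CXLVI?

CXLVI: C=100, XL=40, V=5, I=1
100 + 40 + 5 + 1 = 146

146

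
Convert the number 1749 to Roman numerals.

Convert 1749 to Roman numerals:
  1749 contains 1×1000 (M)
  749 contains 1×500 (D)
  249 contains 2×100 (CC)
  49 contains 1×40 (XL)
  9 contains 1×9 (IX)

MDCCXLIX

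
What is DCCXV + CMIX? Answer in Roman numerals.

DCCXV = 715
CMIX = 909
715 + 909 = 1624

MDCXXIV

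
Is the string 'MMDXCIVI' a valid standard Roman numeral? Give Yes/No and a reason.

'MMDXCIVI': I cannot come right after the subtractive pair IV: once I is subtracted in IV, the next symbol must be smaller than I

No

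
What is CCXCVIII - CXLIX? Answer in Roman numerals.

CCXCVIII = 298
CXLIX = 149
298 - 149 = 149

CXLIX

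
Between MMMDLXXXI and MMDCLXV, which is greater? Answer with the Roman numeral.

MMMDLXXXI = 3581
MMDCLXV = 2665
3581 is larger

MMMDLXXXI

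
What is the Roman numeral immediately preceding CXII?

CXII = 112; previous is 111

CXI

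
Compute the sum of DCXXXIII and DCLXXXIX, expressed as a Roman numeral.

DCXXXIII = 633
DCLXXXIX = 689
633 + 689 = 1322

MCCCXXII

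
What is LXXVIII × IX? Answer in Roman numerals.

LXXVIII = 78
IX = 9
78 × 9 = 702

DCCII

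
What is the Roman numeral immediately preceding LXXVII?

LXXVII = 77; previous is 76

LXXVI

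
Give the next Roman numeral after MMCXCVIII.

MMCXCVIII = 2198, so the next integer is 2198 + 1 = 2199

MMCXCIX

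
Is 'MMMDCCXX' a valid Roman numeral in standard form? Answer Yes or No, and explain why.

'MMMDCCXX': Check the rules: uses only the symbols I, V, X, L, C, D, M; no symbol is repeated more than three times in a row; V, L and D each appear at most once; no smaller symbol precedes a larger one (values never increase from left to right). Value: M (1000) + M (1000) + M (1000) + D (500) + C (100) + C (100) + X (10) + X (10) = 3720. So it is a valid standard Roman numeral.

Yes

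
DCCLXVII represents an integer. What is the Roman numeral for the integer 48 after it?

DCCLXVII = 767
767 + 48 = 815

DCCCXV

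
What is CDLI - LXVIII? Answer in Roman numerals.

CDLI = 451
LXVIII = 68
451 - 68 = 383

CCCLXXXIII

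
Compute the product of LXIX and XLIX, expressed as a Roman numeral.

LXIX = 69
XLIX = 49
69 × 49 = 3381

MMMCCCLXXXI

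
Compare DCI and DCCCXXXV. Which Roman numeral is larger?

DCI = 601
DCCCXXXV = 835
835 is larger

DCCCXXXV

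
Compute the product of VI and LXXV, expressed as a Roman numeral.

VI = 6
LXXV = 75
6 × 75 = 450

CDL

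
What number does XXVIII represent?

XXVIII: X=10, X=10, V=5, I=1, I=1, I=1
10 + 10 + 5 + 1 + 1 + 1 = 28

28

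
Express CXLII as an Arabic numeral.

CXLII: C=100, XL=40, I=1, I=1
100 + 40 + 1 + 1 = 142

142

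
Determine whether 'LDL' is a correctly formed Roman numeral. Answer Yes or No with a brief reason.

'LDL': L should not appear more than once

No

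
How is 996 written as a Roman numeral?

Convert 996 to Roman numerals:
  996 contains 1×900 (CM)
  96 contains 1×90 (XC)
  6 contains 1×5 (V)
  1 contains 1×1 (I)

CMXCVI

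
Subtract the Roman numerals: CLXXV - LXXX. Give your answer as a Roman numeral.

CLXXV = 175
LXXX = 80
175 - 80 = 95

XCV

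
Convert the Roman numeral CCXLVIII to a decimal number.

CCXLVIII: C=100, C=100, XL=40, V=5, I=1, I=1, I=1
100 + 100 + 40 + 5 + 1 + 1 + 1 = 248

248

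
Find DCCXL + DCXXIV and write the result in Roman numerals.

DCCXL = 740
DCXXIV = 624
740 + 624 = 1364

MCCCLXIV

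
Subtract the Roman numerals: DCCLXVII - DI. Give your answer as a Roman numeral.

DCCLXVII = 767
DI = 501
767 - 501 = 266

CCLXVI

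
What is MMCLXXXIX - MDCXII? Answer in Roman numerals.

MMCLXXXIX = 2189
MDCXII = 1612
2189 - 1612 = 577

DLXXVII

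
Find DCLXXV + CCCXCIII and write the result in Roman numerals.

DCLXXV = 675
CCCXCIII = 393
675 + 393 = 1068

MLXVIII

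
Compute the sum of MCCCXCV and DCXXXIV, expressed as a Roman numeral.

MCCCXCV = 1395
DCXXXIV = 634
1395 + 634 = 2029

MMXXIX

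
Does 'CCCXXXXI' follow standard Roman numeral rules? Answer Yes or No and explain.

'CCCXXXXI': More than 3 consecutive X's

No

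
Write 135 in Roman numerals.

Convert 135 to Roman numerals:
  135 contains 1×100 (C)
  35 contains 3×10 (XXX)
  5 contains 1×5 (V)

CXXXV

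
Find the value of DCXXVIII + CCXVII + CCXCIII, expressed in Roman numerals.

DCXXVIII = 628, CCXVII = 217, CCXCIII = 293
628 + 217 = 845
845 + 293 = 1138

MCXXXVIII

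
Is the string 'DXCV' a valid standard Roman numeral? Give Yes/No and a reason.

'DXCV': Check the rules: uses only the symbols I, V, X, L, C, D, M; no symbol is repeated more than three times in a row; V, L and D each appear at most once; the only place a smaller symbol precedes a larger one is the allowed subtractive pair XC, the symbol right after such a pair (if any) is smaller than the pair's first symbol, and otherwise the values never increase from left to right. Value: D (500) + XC (90) + V (5) = 595. So it is a valid standard Roman numeral.

Yes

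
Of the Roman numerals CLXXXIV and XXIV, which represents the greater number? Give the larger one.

CLXXXIV = 184
XXIV = 24
184 is larger

CLXXXIV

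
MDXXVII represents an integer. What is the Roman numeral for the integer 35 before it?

MDXXVII = 1527
1527 - 35 = 1492

MCDXCII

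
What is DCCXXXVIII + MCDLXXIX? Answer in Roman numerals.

DCCXXXVIII = 738
MCDLXXIX = 1479
738 + 1479 = 2217

MMCCXVII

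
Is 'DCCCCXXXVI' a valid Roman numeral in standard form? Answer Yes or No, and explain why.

'DCCCCXXXVI': More than 3 consecutive C's

No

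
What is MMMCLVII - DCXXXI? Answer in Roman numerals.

MMMCLVII = 3157
DCXXXI = 631
3157 - 631 = 2526

MMDXXVI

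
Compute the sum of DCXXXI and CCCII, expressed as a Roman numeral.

DCXXXI = 631
CCCII = 302
631 + 302 = 933

CMXXXIII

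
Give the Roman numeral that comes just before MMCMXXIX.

MMCMXXIX = 2929; previous is 2928

MMCMXXVIII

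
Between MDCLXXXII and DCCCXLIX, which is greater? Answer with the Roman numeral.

MDCLXXXII = 1682
DCCCXLIX = 849
1682 is larger

MDCLXXXII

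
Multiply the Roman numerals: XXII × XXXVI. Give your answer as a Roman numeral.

XXII = 22
XXXVI = 36
22 × 36 = 792

DCCXCII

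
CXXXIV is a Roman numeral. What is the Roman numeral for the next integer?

CXXXIV = 134; next is 135

CXXXV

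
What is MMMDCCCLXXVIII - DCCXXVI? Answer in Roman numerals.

MMMDCCCLXXVIII = 3878
DCCXXVI = 726
3878 - 726 = 3152

MMMCLII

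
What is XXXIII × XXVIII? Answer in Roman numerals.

XXXIII = 33
XXVIII = 28
33 × 28 = 924

CMXXIV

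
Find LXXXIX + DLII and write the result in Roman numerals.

LXXXIX = 89
DLII = 552
89 + 552 = 641

DCXLI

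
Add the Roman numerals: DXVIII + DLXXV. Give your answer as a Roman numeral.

DXVIII = 518
DLXXV = 575
518 + 575 = 1093

MXCIII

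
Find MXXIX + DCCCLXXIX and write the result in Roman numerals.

MXXIX = 1029
DCCCLXXIX = 879
1029 + 879 = 1908

MCMVIII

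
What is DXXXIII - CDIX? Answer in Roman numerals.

DXXXIII = 533
CDIX = 409
533 - 409 = 124

CXXIV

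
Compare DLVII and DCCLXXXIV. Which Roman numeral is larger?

DLVII = 557
DCCLXXXIV = 784
784 is larger

DCCLXXXIV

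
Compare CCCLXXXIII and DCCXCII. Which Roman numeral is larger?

CCCLXXXIII = 383
DCCXCII = 792
792 is larger

DCCXCII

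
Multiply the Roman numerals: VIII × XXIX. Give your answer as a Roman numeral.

VIII = 8
XXIX = 29
8 × 29 = 232

CCXXXII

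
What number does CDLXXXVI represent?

CDLXXXVI: CD=400, L=50, X=10, X=10, X=10, V=5, I=1
400 + 50 + 10 + 10 + 10 + 5 + 1 = 486

486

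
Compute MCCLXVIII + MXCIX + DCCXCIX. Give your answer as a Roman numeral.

MCCLXVIII = 1268, MXCIX = 1099, DCCXCIX = 799
1268 + 1099 = 2367
2367 + 799 = 3166

MMMCLXVI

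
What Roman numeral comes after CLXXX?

CLXXX = 180; next is 181

CLXXXI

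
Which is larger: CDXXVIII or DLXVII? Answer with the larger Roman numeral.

CDXXVIII = 428
DLXVII = 567
567 is larger

DLXVII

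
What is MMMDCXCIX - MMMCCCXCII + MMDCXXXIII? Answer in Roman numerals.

MMMDCXCIX = 3699, MMMCCCXCII = 3392, MMDCXXXIII = 2633
3699 - 3392 = 307
307 + 2633 = 2940

MMCMXL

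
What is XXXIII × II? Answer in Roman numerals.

XXXIII = 33
II = 2
33 × 2 = 66

LXVI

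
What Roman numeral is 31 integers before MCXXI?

MCXXI = 1121
1121 - 31 = 1090

MXC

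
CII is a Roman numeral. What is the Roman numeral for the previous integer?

CII = 102, so the previous integer is 102 - 1 = 101

CI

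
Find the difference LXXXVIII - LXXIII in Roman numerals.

LXXXVIII = 88
LXXIII = 73
88 - 73 = 15

XV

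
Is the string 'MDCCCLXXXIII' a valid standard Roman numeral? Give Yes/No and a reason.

'MDCCCLXXXIII': Check the rules: uses only the symbols I, V, X, L, C, D, M; no symbol is repeated more than three times in a row; V, L and D each appear at most once; no smaller symbol precedes a larger one (values never increase from left to right). Value: M (1000) + D (500) + C (100) + C (100) + C (100) + L (50) + X (10) + X (10) + X (10) + I (1) + I (1) + I (1) = 1883. So it is a valid standard Roman numeral.

Yes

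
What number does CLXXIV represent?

CLXXIV: C=100, L=50, X=10, X=10, IV=4
100 + 50 + 10 + 10 + 4 = 174

174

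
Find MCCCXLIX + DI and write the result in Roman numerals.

MCCCXLIX = 1349
DI = 501
1349 + 501 = 1850

MDCCCL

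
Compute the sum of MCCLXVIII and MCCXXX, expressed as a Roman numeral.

MCCLXVIII = 1268
MCCXXX = 1230
1268 + 1230 = 2498

MMCDXCVIII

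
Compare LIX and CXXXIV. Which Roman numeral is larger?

LIX = 59
CXXXIV = 134
134 is larger

CXXXIV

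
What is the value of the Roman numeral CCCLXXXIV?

CCCLXXXIV: C=100, C=100, C=100, L=50, X=10, X=10, X=10, IV=4
100 + 100 + 100 + 50 + 10 + 10 + 10 + 4 = 384

384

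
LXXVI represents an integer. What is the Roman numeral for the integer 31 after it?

LXXVI = 76
76 + 31 = 107

CVII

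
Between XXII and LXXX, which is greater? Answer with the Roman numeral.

XXII = 22
LXXX = 80
80 is larger

LXXX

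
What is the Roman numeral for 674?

Convert 674 to Roman numerals:
  674 contains 1×500 (D)
  174 contains 1×100 (C)
  74 contains 1×50 (L)
  24 contains 2×10 (XX)
  4 contains 1×4 (IV)

DCLXXIV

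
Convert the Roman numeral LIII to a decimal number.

LIII: L=50, I=1, I=1, I=1
50 + 1 + 1 + 1 = 53

53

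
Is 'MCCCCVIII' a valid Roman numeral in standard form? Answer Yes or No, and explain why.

'MCCCCVIII': More than 3 consecutive C's

No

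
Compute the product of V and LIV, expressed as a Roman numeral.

V = 5
LIV = 54
5 × 54 = 270

CCLXX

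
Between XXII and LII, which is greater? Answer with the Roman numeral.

XXII = 22
LII = 52
52 is larger

LII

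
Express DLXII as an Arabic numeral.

DLXII: D=500, L=50, X=10, I=1, I=1
500 + 50 + 10 + 1 + 1 = 562

562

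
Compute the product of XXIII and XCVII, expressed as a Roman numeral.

XXIII = 23
XCVII = 97
23 × 97 = 2231

MMCCXXXI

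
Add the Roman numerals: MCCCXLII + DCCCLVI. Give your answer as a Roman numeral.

MCCCXLII = 1342
DCCCLVI = 856
1342 + 856 = 2198

MMCXCVIII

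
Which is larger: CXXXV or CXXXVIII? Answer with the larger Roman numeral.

CXXXV = 135
CXXXVIII = 138
138 is larger

CXXXVIII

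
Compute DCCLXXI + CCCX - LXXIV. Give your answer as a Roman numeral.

DCCLXXI = 771, CCCX = 310, LXXIV = 74
771 + 310 = 1081
1081 - 74 = 1007

MVII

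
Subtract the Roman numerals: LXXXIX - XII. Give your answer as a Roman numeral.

LXXXIX = 89
XII = 12
89 - 12 = 77

LXXVII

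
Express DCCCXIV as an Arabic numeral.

DCCCXIV: D=500, C=100, C=100, C=100, X=10, IV=4
500 + 100 + 100 + 100 + 10 + 4 = 814

814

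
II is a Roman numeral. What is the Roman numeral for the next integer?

II = 2, so the next integer is 2 + 1 = 3

III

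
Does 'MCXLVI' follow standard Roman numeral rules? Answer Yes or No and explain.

'MCXLVI': Check the rules: uses only the symbols I, V, X, L, C, D, M; no symbol is repeated more than three times in a row; V, L and D each appear at most once; the only place a smaller symbol precedes a larger one is the allowed subtractive pair XL, the symbol right after such a pair (if any) is smaller than the pair's first symbol, and otherwise the values never increase from left to right. Value: M (1000) + C (100) + XL (40) + V (5) + I (1) = 1146. So it is a valid standard Roman numeral.

Yes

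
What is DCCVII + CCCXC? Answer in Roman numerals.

DCCVII = 707
CCCXC = 390
707 + 390 = 1097

MXCVII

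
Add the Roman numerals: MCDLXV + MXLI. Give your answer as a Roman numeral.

MCDLXV = 1465
MXLI = 1041
1465 + 1041 = 2506

MMDVI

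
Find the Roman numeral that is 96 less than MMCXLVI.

MMCXLVI = 2146
2146 - 96 = 2050

MML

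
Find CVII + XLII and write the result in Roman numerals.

CVII = 107
XLII = 42
107 + 42 = 149

CXLIX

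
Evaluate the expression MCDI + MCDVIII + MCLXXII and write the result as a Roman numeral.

MCDI = 1401, MCDVIII = 1408, MCLXXII = 1172
1401 + 1408 = 2809
2809 + 1172 = 3981

MMMCMLXXXI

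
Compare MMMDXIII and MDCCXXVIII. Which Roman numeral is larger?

MMMDXIII = 3513
MDCCXXVIII = 1728
3513 is larger

MMMDXIII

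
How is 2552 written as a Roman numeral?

Convert 2552 to Roman numerals:
  2552 contains 2×1000 (MM)
  552 contains 1×500 (D)
  52 contains 1×50 (L)
  2 contains 2×1 (II)

MMDLII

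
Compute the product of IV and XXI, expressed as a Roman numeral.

IV = 4
XXI = 21
4 × 21 = 84

LXXXIV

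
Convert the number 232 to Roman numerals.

Convert 232 to Roman numerals:
  232 contains 2×100 (CC)
  32 contains 3×10 (XXX)
  2 contains 2×1 (II)

CCXXXII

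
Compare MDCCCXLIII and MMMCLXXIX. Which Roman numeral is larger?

MDCCCXLIII = 1843
MMMCLXXIX = 3179
3179 is larger

MMMCLXXIX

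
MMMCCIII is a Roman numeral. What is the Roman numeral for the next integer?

MMMCCIII = 3203; next is 3204

MMMCCIV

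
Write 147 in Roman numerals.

Convert 147 to Roman numerals:
  147 contains 1×100 (C)
  47 contains 1×40 (XL)
  7 contains 1×5 (V)
  2 contains 2×1 (II)

CXLVII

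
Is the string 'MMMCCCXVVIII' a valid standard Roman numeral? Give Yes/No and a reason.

'MMMCCCXVVIII': V should not appear more than once

No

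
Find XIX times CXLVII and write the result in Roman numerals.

XIX = 19
CXLVII = 147
19 × 147 = 2793

MMDCCXCIII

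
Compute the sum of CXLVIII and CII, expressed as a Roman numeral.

CXLVIII = 148
CII = 102
148 + 102 = 250

CCL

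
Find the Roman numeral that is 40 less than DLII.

DLII = 552
552 - 40 = 512

DXII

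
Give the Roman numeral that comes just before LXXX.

LXXX = 80, so the previous integer is 80 - 1 = 79

LXXIX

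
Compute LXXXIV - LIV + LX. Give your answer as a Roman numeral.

LXXXIV = 84, LIV = 54, LX = 60
84 - 54 = 30
30 + 60 = 90

XC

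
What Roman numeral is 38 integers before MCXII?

MCXII = 1112
1112 - 38 = 1074

MLXXIV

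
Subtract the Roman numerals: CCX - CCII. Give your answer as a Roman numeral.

CCX = 210
CCII = 202
210 - 202 = 8

VIII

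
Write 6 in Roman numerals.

Convert 6 to Roman numerals:
  6 contains 1×5 (V)
  1 contains 1×1 (I)

VI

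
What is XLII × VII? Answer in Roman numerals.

XLII = 42
VII = 7
42 × 7 = 294

CCXCIV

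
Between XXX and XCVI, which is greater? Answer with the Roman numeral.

XXX = 30
XCVI = 96
96 is larger

XCVI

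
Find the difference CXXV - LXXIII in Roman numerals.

CXXV = 125
LXXIII = 73
125 - 73 = 52

LII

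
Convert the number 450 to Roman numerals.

Convert 450 to Roman numerals:
  450 contains 1×400 (CD)
  50 contains 1×50 (L)

CDL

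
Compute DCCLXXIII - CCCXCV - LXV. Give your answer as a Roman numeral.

DCCLXXIII = 773, CCCXCV = 395, LXV = 65
773 - 395 = 378
378 - 65 = 313

CCCXIII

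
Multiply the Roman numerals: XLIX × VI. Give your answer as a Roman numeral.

XLIX = 49
VI = 6
49 × 6 = 294

CCXCIV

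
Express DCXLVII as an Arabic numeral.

DCXLVII: D=500, C=100, XL=40, V=5, I=1, I=1
500 + 100 + 40 + 5 + 1 + 1 = 647

647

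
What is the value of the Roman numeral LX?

LX: L=50, X=10
50 + 10 = 60

60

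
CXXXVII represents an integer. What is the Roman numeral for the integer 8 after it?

CXXXVII = 137
137 + 8 = 145

CXLV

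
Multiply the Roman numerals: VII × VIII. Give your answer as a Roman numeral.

VII = 7
VIII = 8
7 × 8 = 56

LVI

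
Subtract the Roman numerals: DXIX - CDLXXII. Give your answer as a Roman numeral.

DXIX = 519
CDLXXII = 472
519 - 472 = 47

XLVII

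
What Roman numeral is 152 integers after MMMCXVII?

MMMCXVII = 3117
3117 + 152 = 3269

MMMCCLXIX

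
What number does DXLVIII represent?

DXLVIII: D=500, XL=40, V=5, I=1, I=1, I=1
500 + 40 + 5 + 1 + 1 + 1 = 548

548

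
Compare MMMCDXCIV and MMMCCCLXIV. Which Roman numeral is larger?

MMMCDXCIV = 3494
MMMCCCLXIV = 3364
3494 is larger

MMMCDXCIV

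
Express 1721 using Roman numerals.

Convert 1721 to Roman numerals:
  1721 contains 1×1000 (M)
  721 contains 1×500 (D)
  221 contains 2×100 (CC)
  21 contains 2×10 (XX)
  1 contains 1×1 (I)

MDCCXXI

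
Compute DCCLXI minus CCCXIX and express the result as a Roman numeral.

DCCLXI = 761
CCCXIX = 319
761 - 319 = 442

CDXLII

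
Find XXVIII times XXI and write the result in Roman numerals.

XXVIII = 28
XXI = 21
28 × 21 = 588

DLXXXVIII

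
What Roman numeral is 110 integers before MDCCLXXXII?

MDCCLXXXII = 1782
1782 - 110 = 1672

MDCLXXII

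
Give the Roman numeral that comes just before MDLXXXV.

MDLXXXV = 1585, so the previous integer is 1585 - 1 = 1584

MDLXXXIV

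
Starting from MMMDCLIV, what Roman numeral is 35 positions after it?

MMMDCLIV = 3654
3654 + 35 = 3689

MMMDCLXXXIX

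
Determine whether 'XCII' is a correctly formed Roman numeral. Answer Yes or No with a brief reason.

'XCII': Check the rules: uses only the symbols I, V, X, L, C, D, M; no symbol is repeated more than three times in a row; V, L and D each appear at most once; the only place a smaller symbol precedes a larger one is the allowed subtractive pair XC, the symbol right after such a pair (if any) is smaller than the pair's first symbol, and otherwise the values never increase from left to right. Value: XC (90) + I (1) + I (1) = 92. So it is a valid standard Roman numeral.

Yes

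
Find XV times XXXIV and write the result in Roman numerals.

XV = 15
XXXIV = 34
15 × 34 = 510

DX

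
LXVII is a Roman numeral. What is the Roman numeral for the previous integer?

LXVII = 67; previous is 66

LXVI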